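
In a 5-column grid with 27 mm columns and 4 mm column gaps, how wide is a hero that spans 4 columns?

4-column span = 4·27 + 3·4 = 120 mm.

120 mm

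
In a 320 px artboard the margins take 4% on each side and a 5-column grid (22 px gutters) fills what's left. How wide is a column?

41.28 px

Each margin = 4% of 320 = 12.8 px; content = 320 − 2·12.8 = 294.4 px.
294.4 − 4·22 = 206.4; ÷5 gives c = 41.28 px.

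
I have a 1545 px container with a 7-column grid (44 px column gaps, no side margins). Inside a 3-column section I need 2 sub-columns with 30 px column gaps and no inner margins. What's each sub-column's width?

303.5 px

Subtracting 6 column gaps of 44 leaves 1281 for 7 columns, so c = 183 px.
3-column span = 3·183 + 2·44 = 637 px.
2 columns + 1 column gap: 2d + 1·30 = 637.
2d = 637 − 30 = 607, so d = 303.5 px.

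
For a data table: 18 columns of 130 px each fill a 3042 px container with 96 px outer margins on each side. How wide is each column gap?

Take off 192 px of margins, leaving 2850 px.
18·130 + 17g = 2850 → 17g = 510 → g = 30 px.

30 px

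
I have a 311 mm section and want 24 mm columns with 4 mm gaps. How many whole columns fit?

11 columns

Each extra column adds 24 + 4 = 28 mm.
(311 + 4) / 28 = 11.25, so 11 columns fit.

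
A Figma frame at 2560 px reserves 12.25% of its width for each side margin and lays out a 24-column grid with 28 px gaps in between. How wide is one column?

Each margin = 12.25% of 2560 = 313.6 px; content = 2560 − 2·313.6 = 1932.8 px.
24c + 23·28 = 1932.8 → 24c = 1288.8 → c = 53.7 px.

53.7 px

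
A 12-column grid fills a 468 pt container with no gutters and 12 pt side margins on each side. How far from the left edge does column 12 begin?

419 pt

Subtract both margins: 468 − 2·12 = 444 pt.
444 / 12 = 37 pt per column.
Column 12 starts at margin + 11·(column + gutter) = 12 + 11·37 = 419 pt.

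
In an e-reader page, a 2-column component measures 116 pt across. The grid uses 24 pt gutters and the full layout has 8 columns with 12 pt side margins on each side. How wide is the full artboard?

116 − 1·24 = 92; ÷2 gives c = 46 pt.
Adding margins, columns and gutters: 24 + 368 + 168 = 560 pt.

560 pt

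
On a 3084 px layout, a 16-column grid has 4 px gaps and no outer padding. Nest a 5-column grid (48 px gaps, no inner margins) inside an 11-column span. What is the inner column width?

385.4 px

Subtracting 15 gaps of 4 leaves 3024 for 16 columns, so c = 189 px.
Span of 11: 11·189 + 10·4 = 2079 + 40 = 2119 px.
2119 − 4·48 = 1927; ÷5 gives d = 385.4 px.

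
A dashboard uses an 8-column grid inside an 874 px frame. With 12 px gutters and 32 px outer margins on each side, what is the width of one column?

90.75 px

Subtract both margins: 874 − 2·32 = 810 px.
810 − 7·12 = 726; ÷8 gives c = 90.75 px.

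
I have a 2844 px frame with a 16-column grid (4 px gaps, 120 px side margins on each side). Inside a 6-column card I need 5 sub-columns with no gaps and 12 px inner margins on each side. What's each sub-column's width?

190 px

Outer content = 2844 − 2·120 = 2604 px.
16 columns + 15 gaps: 16c + 15·4 = 2604.
16c = 2604 − 60 = 2544, so c = 159 px.
6 columns plus 5 gaps: 954 + 20 = 974 px.
Inner content = 974 − 2·12 = 950 px.
950 / 5 = 190 px per column.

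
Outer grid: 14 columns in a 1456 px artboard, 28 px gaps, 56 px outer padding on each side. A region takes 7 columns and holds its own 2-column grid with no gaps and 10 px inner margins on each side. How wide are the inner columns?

Subtract both margins: 1456 − 2·56 = 1344 px.
1344 − 13·28 = 980; ÷14 gives c = 70 px.
7-column span = 7·70 + 6·28 = 658 px.
Inner content = 658 − 2·10 = 638 px.
638 / 2 = 319 px per column.

319 px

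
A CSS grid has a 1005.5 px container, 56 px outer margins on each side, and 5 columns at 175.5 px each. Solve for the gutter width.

4 px

Inside the margins: 1005.5 − 112 = 893.5 px.
5 columns take 5·175.5 = 877.5 px; remaining 16 splits into 4 gutters.
g = 16 / 4 = 4 px.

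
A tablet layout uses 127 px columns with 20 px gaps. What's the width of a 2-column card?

274 px

2-column span = 2·127 + 1·20 = 274 px.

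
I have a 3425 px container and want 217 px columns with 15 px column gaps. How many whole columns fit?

k columns need k·217 + (k−1)·15 = k·232 − 15.
k·232 − 15 ≤ 3425 → k ≤ 3440 / 232 ≈ 14.83, so k = 14.

14 columns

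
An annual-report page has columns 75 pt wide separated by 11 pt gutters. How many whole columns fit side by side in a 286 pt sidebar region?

3 columns

3 columns: 3·75 + 2·11 = 247 pt ≤ 286.
4 columns: 333 pt > 286. So 3.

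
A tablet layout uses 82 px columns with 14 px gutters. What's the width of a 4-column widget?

370 px

Span of 4: 4·82 + 3·14 = 328 + 42 = 370 px.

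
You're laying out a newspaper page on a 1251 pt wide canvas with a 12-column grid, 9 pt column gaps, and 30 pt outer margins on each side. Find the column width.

Subtract both margins: 1251 − 2·30 = 1191 pt.
12 columns + 11 column gaps: 12c + 11·9 = 1191.
12c = 1191 − 99 = 1092, so c = 91 pt.

91 pt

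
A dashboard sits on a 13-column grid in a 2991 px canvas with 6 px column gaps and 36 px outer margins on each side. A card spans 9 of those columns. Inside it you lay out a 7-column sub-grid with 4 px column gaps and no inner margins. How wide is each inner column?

Take off 72 px of margins, leaving 2919 px.
2919 − 12·6 = 2847; ÷13 gives c = 219 px.
9 columns plus 8 column gaps: 1971 + 48 = 2019 px.
Subtracting 6 column gaps of 4 leaves 1995 for 7 columns, so d = 285 px.

285 px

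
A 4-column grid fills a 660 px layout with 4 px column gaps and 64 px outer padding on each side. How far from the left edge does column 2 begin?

198 px

Take off 128 px of margins, leaving 532 px.
4c + 3·4 = 532 → 4c = 520 → c = 130 px.
Column 2 starts at margin + 1·(column + gutter) = 64 + 1·134 = 198 px.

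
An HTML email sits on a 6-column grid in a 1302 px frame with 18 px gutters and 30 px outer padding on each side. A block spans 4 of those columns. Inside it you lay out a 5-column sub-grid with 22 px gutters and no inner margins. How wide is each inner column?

Subtract both margins: 1302 − 2·30 = 1242 px.
6c + 5·18 = 1242 → 6c = 1152 → c = 192 px.
4-column span = 4·192 + 3·18 = 822 px.
822 − 4·22 = 734; ÷5 gives d = 146.8 px.

146.8 px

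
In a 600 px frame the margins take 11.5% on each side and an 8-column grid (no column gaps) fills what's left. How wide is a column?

57.75 px

Each margin = 11.5% of 600 = 69 px; content = 600 − 2·69 = 462 px.
With no column gaps, each column is 462/8 = 57.75 px.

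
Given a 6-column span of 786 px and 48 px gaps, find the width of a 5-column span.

647 px

6c + 5·48 = 786 → 6c = 546 → c = 91 px.
5-column span = 5·91 + 4·48 = 647 px.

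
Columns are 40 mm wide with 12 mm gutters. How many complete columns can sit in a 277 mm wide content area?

Each extra column adds 40 + 12 = 52 mm.
(277 + 12) / 52 = 5.56, so 5 columns fit.

5 columns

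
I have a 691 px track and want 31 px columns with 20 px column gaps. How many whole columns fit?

k columns need k·31 + (k−1)·20 = k·51 − 20.
k·51 − 20 ≤ 691 → k ≤ 711 / 51 ≈ 13.94, so k = 13.

13 columns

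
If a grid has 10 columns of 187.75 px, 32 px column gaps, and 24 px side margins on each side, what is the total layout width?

2213.5 px

Total width: 2·24 + 10·187.75 + 9·32 = 2213.5 px.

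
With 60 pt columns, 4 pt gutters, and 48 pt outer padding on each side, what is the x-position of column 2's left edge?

Before column 2: the margin + 1 column + 1 gutter.
Offset = 48 + 1·(60 + 4) = 48 + 64 = 112 pt.

112 pt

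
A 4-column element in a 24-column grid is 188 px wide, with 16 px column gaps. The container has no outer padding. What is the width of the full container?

Subtracting 3 column gaps of 16 leaves 140 for 4 columns, so c = 35 px.
Total width: 24·35 + 23·16 = 1208 px.

1208 px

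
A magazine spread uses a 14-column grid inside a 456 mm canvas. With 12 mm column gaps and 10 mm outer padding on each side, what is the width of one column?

20 mm

Inside the margins: 456 − 20 = 436 mm.
14c + 13·12 = 436 → 14c = 280 → c = 20 mm.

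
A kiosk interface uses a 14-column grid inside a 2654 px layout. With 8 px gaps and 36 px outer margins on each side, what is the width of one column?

Take off 72 px of margins, leaving 2582 px.
14c + 13·8 = 2582 → 14c = 2478 → c = 177 px.

177 px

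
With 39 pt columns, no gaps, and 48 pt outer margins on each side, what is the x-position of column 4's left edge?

Column 4 starts at margin + 3·(column + gutter) = 48 + 3·39 = 165 pt.

165 pt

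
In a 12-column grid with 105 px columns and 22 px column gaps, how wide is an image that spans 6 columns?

740 px

6-column span = 6·105 + 5·22 = 740 px.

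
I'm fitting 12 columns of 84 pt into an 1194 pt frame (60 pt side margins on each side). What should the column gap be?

6 pt

Take off 120 pt of margins, leaving 1074 pt.
12·84 + 11g = 1074 → 11g = 66 → g = 6 pt.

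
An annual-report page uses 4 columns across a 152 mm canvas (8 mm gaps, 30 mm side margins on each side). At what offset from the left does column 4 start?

Content = 152 − 2·30 = 92 mm.
Subtracting 3 gaps of 8 leaves 68 for 4 columns, so c = 17 mm.
Each column+gutter stride is 25 mm; 3 of them past the 30 mm margin is 30 + 75 = 105 mm.

105 mm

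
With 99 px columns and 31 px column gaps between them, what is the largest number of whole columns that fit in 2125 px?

16 columns

16 columns: 16·99 + 15·31 = 2049 px ≤ 2125.
17 columns: 2179 px > 2125. So 16.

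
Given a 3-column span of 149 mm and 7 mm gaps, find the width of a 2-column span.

97 mm

Subtracting 2 gaps of 7 leaves 135 for 3 columns, so c = 45 mm.
2-column span = 2·45 + 1·7 = 97 mm.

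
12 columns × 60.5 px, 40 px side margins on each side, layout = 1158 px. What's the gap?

32 px

Take off 80 px of margins, leaving 1078 px.
Columns use 726 px, leaving 352 px across 11 gaps = 32 px each.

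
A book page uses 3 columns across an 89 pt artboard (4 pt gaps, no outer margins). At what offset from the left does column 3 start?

62 pt

89 − 2·4 = 81; ÷3 gives c = 27 pt.
Before column 3: 2 columns + 2 gaps.
Offset = 2·(27 + 4) = 2·31 = 62 pt.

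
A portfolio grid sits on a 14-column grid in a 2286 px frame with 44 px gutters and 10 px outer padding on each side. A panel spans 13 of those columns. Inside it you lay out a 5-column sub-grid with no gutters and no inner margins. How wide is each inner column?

Inside the margins: 2286 − 20 = 2266 px.
14 columns + 13 gutters: 14c + 13·44 = 2266.
14c = 2266 − 572 = 1694, so c = 121 px.
13 columns plus 12 gutters: 1573 + 528 = 2101 px.
With no gutters, each column is 2101/5 = 420.2 px.

420.2 px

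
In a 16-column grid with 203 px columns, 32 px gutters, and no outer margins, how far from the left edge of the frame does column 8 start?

Before column 8: 7 columns + 7 gutters.
Offset = 7·(203 + 32) = 7·235 = 1645 px.

1645 px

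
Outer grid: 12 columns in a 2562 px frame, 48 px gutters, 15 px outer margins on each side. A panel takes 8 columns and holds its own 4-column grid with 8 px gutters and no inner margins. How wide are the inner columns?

Outer content = 2562 − 2·15 = 2532 px.
2532 − 11·48 = 2004; ÷12 gives c = 167 px.
Span of 8: 8·167 + 7·48 = 1336 + 336 = 1672 px.
4 columns + 3 gutters: 4d + 3·8 = 1672.
4d = 1672 − 24 = 1648, so d = 412 px.

412 px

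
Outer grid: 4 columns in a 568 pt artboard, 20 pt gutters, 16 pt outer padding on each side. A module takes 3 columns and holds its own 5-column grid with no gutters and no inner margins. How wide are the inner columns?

79.4 pt

Take off 32 pt of margins, leaving 536 pt.
4 columns + 3 gutters: 4c + 3·20 = 536.
4c = 536 − 60 = 476, so c = 119 pt.
3 columns plus 2 gutters: 357 + 40 = 397 pt.
With no gutters, each column is 397/5 = 79.4 pt.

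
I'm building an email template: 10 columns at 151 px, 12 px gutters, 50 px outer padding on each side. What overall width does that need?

1718 px

Adding margins, columns and gutters: 100 + 1510 + 108 = 1718 px.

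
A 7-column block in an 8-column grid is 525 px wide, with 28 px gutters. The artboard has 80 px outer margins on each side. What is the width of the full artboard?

764 px

525 − 6·28 = 357; ÷7 gives c = 51 px.
Total width: 2·80 + 8·51 + 7·28 = 764 px.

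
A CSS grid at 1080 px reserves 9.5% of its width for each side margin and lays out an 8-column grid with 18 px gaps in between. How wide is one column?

Margins: 9.5% × 1080 = 102.6 px each, so content = 1080 − 205.2 = 874.8 px.
Subtracting 7 gaps of 18 leaves 748.8 for 8 columns, so c = 93.6 px.

93.6 px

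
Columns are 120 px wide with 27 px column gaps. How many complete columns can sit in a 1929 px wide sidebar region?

Each extra column adds 120 + 27 = 147 px.
(1929 + 27) / 147 = 13.31, so 13 columns fit.

13 columns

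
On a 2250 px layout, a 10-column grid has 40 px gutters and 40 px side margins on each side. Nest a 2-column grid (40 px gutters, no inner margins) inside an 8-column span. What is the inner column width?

Outer content = 2250 − 2·40 = 2170 px.
10 columns + 9 gutters: 10c + 9·40 = 2170.
10c = 2170 − 360 = 1810, so c = 181 px.
8-column span = 8·181 + 7·40 = 1728 px.
2 columns + 1 gutter: 2d + 1·40 = 1728.
2d = 1728 − 40 = 1688, so d = 844 px.

844 px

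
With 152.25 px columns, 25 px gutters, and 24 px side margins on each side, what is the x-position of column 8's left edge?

Before column 8: the margin + 7 columns + 7 gutters.
Offset = 24 + 7·(152.25 + 25) = 24 + 1240.75 = 1264.75 px.

1264.75 px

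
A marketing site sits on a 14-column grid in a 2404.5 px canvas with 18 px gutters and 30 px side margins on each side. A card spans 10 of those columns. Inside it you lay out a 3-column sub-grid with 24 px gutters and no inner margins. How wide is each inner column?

Outer content = 2404.5 − 2·30 = 2344.5 px.
14c + 13·18 = 2344.5 → 14c = 2110.5 → c = 150.75 px.
10-column span = 10·150.75 + 9·18 = 1669.5 px.
Subtracting 2 gutters of 24 leaves 1621.5 for 3 columns, so d = 540.5 px.

540.5 px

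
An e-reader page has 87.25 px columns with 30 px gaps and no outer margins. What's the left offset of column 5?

No margin, so column 5 starts at 4·(column + gutter) = 4·117.25 = 469 px.

469 px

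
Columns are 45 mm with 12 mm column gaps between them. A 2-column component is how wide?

102 mm

Span of 2: 2·45 + 1·12 = 90 + 12 = 102 mm.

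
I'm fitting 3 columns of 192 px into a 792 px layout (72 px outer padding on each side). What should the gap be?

Subtract both margins: 792 − 2·72 = 648 px.
Columns use 576 px, leaving 72 px across 2 gaps = 36 px each.

36 px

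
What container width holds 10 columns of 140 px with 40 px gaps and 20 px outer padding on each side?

1800 px

Container = 2·20 + 10·140 + 9·40 = 40 + 1400 + 360 = 1800 px.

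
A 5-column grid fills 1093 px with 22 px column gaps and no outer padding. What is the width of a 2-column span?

424 px

Subtracting 4 column gaps of 22 leaves 1005 for 5 columns, so c = 201 px.
2 columns plus 1 column gap: 402 + 22 = 424 px.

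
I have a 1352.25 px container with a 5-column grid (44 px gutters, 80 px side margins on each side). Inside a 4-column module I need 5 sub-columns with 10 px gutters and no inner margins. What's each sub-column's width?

Subtract both margins: 1352.25 − 2·80 = 1192.25 px.
5 columns + 4 gutters: 5c + 4·44 = 1192.25.
5c = 1192.25 − 176 = 1016.25, so c = 203.25 px.
4 columns plus 3 gutters: 813 + 132 = 945 px.
Subtracting 4 gutters of 10 leaves 905 for 5 columns, so d = 181 px.

181 px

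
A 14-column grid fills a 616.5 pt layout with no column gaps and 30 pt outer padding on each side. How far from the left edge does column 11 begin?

427.5 pt

Subtract both margins: 616.5 − 2·30 = 556.5 pt.
With no column gaps, each column is 556.5/14 = 39.75 pt.
Before column 11: the margin + 10 columns + 10 column gaps.
Offset = 30 + 10·(39.75 + 0) = 30 + 397.5 = 427.5 pt.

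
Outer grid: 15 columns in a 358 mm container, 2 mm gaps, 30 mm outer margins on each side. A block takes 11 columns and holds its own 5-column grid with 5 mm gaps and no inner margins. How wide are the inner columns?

39.6 mm

Subtract both margins: 358 − 2·30 = 298 mm.
Subtracting 14 gaps of 2 leaves 270 for 15 columns, so c = 18 mm.
Span of 11: 11·18 + 10·2 = 198 + 20 = 218 mm.
218 − 4·5 = 198; ÷5 gives d = 39.6 mm.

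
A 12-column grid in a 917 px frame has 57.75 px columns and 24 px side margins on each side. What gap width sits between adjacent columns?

16 px

Content width = 917 − 2·24 = 869 px.
12·57.75 + 11g = 869 → 11g = 176 → g = 16 px.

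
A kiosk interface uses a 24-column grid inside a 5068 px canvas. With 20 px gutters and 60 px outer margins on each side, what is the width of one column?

Subtract both margins: 5068 − 2·60 = 4948 px.
4948 − 23·20 = 4488; ÷24 gives c = 187 px.

187 px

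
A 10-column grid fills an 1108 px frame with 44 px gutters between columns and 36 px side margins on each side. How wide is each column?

Content width = 1108 − 2·36 = 1036 px.
10 columns + 9 gutters: 10c + 9·44 = 1036.
10c = 1036 − 396 = 640, so c = 64 px.

64 px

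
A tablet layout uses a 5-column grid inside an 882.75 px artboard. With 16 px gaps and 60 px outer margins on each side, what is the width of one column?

Subtract both margins: 882.75 − 2·60 = 762.75 px.
5 columns + 4 gaps: 5c + 4·16 = 762.75.
5c = 762.75 − 64 = 698.75, so c = 139.75 px.

139.75 px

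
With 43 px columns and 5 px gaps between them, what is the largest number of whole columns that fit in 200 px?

4 columns

Each extra column adds 43 + 5 = 48 px.
(200 + 5) / 48 = 4.27, so 4 columns fit.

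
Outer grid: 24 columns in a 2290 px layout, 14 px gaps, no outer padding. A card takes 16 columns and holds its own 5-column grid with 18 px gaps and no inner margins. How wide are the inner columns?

290 px

24 columns + 23 gaps: 24c + 23·14 = 2290.
24c = 2290 − 322 = 1968, so c = 82 px.
16 columns plus 15 gaps: 1312 + 210 = 1522 px.
Subtracting 4 gaps of 18 leaves 1450 for 5 columns, so d = 290 px.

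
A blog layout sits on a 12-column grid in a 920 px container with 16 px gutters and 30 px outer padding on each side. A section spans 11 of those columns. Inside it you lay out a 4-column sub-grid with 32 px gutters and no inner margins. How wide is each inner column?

172.75 px

Outer content = 920 − 2·30 = 860 px.
12 columns + 11 gutters: 12c + 11·16 = 860.
12c = 860 − 176 = 684, so c = 57 px.
11-column span = 11·57 + 10·16 = 787 px.
4 columns + 3 gutters: 4d + 3·32 = 787.
4d = 787 − 96 = 691, so d = 172.75 px.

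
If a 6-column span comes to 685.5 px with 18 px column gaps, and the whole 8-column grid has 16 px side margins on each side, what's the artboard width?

Subtracting 5 column gaps of 18 leaves 595.5 for 6 columns, so c = 99.25 px.
Adding margins, columns and gutters: 32 + 794 + 126 = 952 px.

952 px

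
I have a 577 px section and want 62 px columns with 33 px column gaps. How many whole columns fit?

k columns need k·62 + (k−1)·33 = k·95 − 33.
k·95 − 33 ≤ 577 → k ≤ 610 / 95 ≈ 6.42, so k = 6.

6 columns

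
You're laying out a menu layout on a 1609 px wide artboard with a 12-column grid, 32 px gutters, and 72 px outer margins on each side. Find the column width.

92.75 px

Inside the margins: 1609 − 144 = 1465 px.
12 columns + 11 gutters: 12c + 11·32 = 1465.
12c = 1465 − 352 = 1113, so c = 92.75 px.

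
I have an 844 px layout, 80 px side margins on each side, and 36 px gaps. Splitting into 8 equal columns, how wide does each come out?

54 px

Content width = 844 − 2·80 = 684 px.
8c + 7·36 = 684 → 8c = 432 → c = 54 px.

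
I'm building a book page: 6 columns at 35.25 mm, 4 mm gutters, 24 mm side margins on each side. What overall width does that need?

279.5 mm

Layout = 2·24 + 6·35.25 + 5·4 = 48 + 211.5 + 20 = 279.5 mm.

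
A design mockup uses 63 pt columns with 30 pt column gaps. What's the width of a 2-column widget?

156 pt

2-column span = 2·63 + 1·30 = 156 pt.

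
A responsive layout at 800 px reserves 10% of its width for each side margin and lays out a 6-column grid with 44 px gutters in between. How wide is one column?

800 × (1 − 2·10%) = 800 × 80% = 640 px for the columns.
Subtracting 5 gutters of 44 leaves 420 for 6 columns, so c = 70 px.

70 px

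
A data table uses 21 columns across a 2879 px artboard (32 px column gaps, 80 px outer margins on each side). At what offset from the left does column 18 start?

Take off 160 px of margins, leaving 2719 px.
2719 − 20·32 = 2079; ÷21 gives c = 99 px.
Before column 18: the margin + 17 columns + 17 column gaps.
Offset = 80 + 17·(99 + 32) = 80 + 2227 = 2307 px.

2307 px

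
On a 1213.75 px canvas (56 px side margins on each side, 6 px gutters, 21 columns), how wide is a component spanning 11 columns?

Inside the margins: 1213.75 − 112 = 1101.75 px.
1101.75 − 20·6 = 981.75; ÷21 gives c = 46.75 px.
Span of 11: 11·46.75 + 10·6 = 514.25 + 60 = 574.25 px.

574.25 px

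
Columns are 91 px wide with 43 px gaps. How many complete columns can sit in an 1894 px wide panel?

14 columns: 14·91 + 13·43 = 1833 px ≤ 1894.
15 columns: 1967 px > 1894. So 14.

14 columns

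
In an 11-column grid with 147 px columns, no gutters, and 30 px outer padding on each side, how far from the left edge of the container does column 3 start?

324 px

Column 3 starts at margin + 2·(column + gutter) = 30 + 2·147 = 324 px.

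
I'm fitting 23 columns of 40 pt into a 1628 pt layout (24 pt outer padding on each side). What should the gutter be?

Inside the margins: 1628 − 48 = 1580 pt.
23·40 + 22g = 1580 → 22g = 660 → g = 30 pt.

30 pt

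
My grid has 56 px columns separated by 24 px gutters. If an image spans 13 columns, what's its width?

13-column span = 13·56 + 12·24 = 1016 px.

1016 px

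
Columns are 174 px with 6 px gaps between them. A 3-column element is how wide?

534 px

3 columns plus 2 gaps: 522 + 12 = 534 px.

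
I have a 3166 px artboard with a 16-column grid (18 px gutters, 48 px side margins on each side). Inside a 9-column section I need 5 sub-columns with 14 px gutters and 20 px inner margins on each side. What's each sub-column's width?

324.6 px

Inside the margins: 3166 − 96 = 3070 px.
16 columns + 15 gutters: 16c + 15·18 = 3070.
16c = 3070 − 270 = 2800, so c = 175 px.
Span of 9: 9·175 + 8·18 = 1575 + 144 = 1719 px.
Inner content = 1719 − 2·20 = 1679 px.
Subtracting 4 gutters of 14 leaves 1623 for 5 columns, so d = 324.6 px.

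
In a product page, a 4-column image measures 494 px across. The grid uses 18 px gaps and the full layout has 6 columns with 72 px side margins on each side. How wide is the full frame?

Subtracting 3 gaps of 18 leaves 440 for 4 columns, so c = 110 px.
Total width: 2·72 + 6·110 + 5·18 = 894 px.

894 px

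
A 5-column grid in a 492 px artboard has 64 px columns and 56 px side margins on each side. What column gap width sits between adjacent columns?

15 px

Content width = 492 − 2·56 = 380 px.
Columns use 320 px, leaving 60 px across 4 column gaps = 15 px each.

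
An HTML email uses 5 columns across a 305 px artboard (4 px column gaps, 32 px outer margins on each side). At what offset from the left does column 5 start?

228 px

Take off 64 px of margins, leaving 241 px.
241 − 4·4 = 225; ÷5 gives c = 45 px.
Column 5 starts at margin + 4·(column + gutter) = 32 + 4·49 = 228 px.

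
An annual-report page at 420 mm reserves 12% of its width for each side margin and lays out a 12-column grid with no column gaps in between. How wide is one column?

26.6 mm

Margins: 12% × 420 = 50.4 mm each, so content = 420 − 100.8 = 319.2 mm.
With no column gaps, each column is 319.2/12 = 26.6 mm.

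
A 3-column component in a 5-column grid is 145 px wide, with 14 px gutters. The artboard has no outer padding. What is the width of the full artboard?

145 − 2·14 = 117; ÷3 gives c = 39 px.
Summing: 195 + 56 = 251 px.

251 px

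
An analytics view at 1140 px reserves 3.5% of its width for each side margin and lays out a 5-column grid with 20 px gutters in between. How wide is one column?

1140 × (1 − 2·3.5%) = 1140 × 93% = 1060.2 px for the columns.
5c + 4·20 = 1060.2 → 5c = 980.2 → c = 196.04 px.

196.04 px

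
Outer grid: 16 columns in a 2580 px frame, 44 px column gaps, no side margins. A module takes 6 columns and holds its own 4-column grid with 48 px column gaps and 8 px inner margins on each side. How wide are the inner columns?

195 px

16 columns + 15 column gaps: 16c + 15·44 = 2580.
16c = 2580 − 660 = 1920, so c = 120 px.
Span of 6: 6·120 + 5·44 = 720 + 220 = 940 px.
Inner content = 940 − 2·8 = 924 px.
4d + 3·48 = 924 → 4d = 780 → d = 195 px.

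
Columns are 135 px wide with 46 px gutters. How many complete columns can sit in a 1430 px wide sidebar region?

Each extra column adds 135 + 46 = 181 px.
(1430 + 46) / 181 = 8.15, so 8 columns fit.

8 columns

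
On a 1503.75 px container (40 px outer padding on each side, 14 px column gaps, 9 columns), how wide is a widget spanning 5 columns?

Subtract both margins: 1503.75 − 2·40 = 1423.75 px.
9 columns + 8 column gaps: 9c + 8·14 = 1423.75.
9c = 1423.75 − 112 = 1311.75, so c = 145.75 px.
Span of 5: 5·145.75 + 4·14 = 728.75 + 56 = 784.75 px.

784.75 px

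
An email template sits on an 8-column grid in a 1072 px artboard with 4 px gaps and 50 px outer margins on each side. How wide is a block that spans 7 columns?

Take off 100 px of margins, leaving 972 px.
Subtracting 7 gaps of 4 leaves 944 for 8 columns, so c = 118 px.
7-column span = 7·118 + 6·4 = 850 px.

850 px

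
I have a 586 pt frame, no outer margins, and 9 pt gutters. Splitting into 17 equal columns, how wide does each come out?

Subtracting 16 gutters of 9 leaves 442 for 17 columns, so c = 26 pt.

26 pt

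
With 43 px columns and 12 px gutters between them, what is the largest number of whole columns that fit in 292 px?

k columns need k·43 + (k−1)·12 = k·55 − 12.
k·55 − 12 ≤ 292 → k ≤ 304 / 55 ≈ 5.53, so k = 5.

5 columns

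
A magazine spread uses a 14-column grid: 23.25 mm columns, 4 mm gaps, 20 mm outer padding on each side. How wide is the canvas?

417.5 mm

Adding margins, columns and gutters: 40 + 325.5 + 52 = 417.5 mm.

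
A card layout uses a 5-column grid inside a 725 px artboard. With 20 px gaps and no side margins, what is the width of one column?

725 − 4·20 = 645; ÷5 gives c = 129 px.

129 px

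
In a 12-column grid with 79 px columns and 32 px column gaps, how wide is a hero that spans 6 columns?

634 px

Span of 6: 6·79 + 5·32 = 474 + 160 = 634 px.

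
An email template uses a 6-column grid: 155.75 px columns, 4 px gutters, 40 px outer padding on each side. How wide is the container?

Total width: 2·40 + 6·155.75 + 5·4 = 1034.5 px.

1034.5 px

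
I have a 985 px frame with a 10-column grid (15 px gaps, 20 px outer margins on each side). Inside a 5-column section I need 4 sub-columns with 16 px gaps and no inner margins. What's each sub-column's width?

104.25 px

Inside the margins: 985 − 40 = 945 px.
945 − 9·15 = 810; ÷10 gives c = 81 px.
5-column span = 5·81 + 4·15 = 465 px.
4d + 3·16 = 465 → 4d = 417 → d = 104.25 px.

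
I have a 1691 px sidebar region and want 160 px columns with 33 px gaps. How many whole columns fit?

k columns need k·160 + (k−1)·33 = k·193 − 33.
k·193 − 33 ≤ 1691 → k ≤ 1724 / 193 ≈ 8.93, so k = 8.

8 columns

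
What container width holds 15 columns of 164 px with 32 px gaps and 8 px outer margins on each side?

2924 px

Total width: 2·8 + 15·164 + 14·32 = 2924 px.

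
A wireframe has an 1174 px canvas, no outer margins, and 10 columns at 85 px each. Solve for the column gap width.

10 columns take 10·85 = 850 px; remaining 324 splits into 9 column gaps.
g = 324 / 9 = 36 px.

36 px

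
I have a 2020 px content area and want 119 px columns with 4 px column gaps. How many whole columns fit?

Each extra column adds 119 + 4 = 123 px.
(2020 + 4) / 123 = 16.46, so 16 columns fit.

16 columns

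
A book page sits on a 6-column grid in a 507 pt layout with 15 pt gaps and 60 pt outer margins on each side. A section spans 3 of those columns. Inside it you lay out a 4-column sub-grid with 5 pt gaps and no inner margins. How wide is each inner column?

42.75 pt

Outer content = 507 − 2·60 = 387 pt.
387 − 5·15 = 312; ÷6 gives c = 52 pt.
3-column span = 3·52 + 2·15 = 186 pt.
Subtracting 3 gaps of 5 leaves 171 for 4 columns, so d = 42.75 pt.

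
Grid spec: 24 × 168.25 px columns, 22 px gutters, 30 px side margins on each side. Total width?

Total width: 2·30 + 24·168.25 + 23·22 = 4604 px.

4604 px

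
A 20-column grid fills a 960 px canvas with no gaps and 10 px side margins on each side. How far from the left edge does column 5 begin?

Subtract both margins: 960 − 2·10 = 940 px.
20c = 940 → c = 47 px.
Each column+gutter stride is 47 px; 4 of them past the 10 px margin is 10 + 188 = 198 px.

198 px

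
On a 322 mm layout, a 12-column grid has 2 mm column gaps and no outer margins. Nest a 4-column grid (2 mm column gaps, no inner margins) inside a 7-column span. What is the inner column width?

45.25 mm

Subtracting 11 column gaps of 2 leaves 300 for 12 columns, so c = 25 mm.
7-column span = 7·25 + 6·2 = 187 mm.
187 − 3·2 = 181; ÷4 gives d = 45.25 mm.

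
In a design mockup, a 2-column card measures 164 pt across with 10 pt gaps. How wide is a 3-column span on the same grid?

251 pt

164 − 1·10 = 154; ÷2 gives c = 77 pt.
3 columns plus 2 gaps: 231 + 20 = 251 pt.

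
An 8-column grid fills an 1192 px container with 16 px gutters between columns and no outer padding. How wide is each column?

8 columns + 7 gutters: 8c + 7·16 = 1192.
8c = 1192 − 112 = 1080, so c = 135 px.

135 px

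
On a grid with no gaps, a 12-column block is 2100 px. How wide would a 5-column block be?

12c = 2100 → c = 175 px.
With no gaps, 5 columns span 5·175 = 875 px.

875 px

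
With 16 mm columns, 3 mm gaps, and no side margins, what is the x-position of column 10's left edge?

171 mm

Before column 10: 9 columns + 9 gaps.
Offset = 9·(16 + 3) = 9·19 = 171 mm.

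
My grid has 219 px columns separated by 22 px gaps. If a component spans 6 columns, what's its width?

1424 px

Span of 6: 6·219 + 5·22 = 1314 + 110 = 1424 px.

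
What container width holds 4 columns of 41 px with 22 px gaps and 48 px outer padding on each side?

Container = 2·48 + 4·41 + 3·22 = 96 + 164 + 66 = 326 px.

326 px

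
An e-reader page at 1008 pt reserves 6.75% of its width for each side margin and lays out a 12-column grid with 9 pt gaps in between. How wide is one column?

Each margin = 6.75% of 1008 = 68.04 pt; content = 1008 − 2·68.04 = 871.92 pt.
Subtracting 11 gaps of 9 leaves 772.92 for 12 columns, so c = 64.41 pt.

64.41 pt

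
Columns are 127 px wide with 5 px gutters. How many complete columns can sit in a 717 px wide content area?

5 columns

Each extra column adds 127 + 5 = 132 px.
(717 + 5) / 132 = 5.47, so 5 columns fit.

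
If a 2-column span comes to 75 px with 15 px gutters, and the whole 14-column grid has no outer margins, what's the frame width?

615 px

75 − 1·15 = 60; ÷2 gives c = 30 px.
Total width: 14·30 + 13·15 = 615 px.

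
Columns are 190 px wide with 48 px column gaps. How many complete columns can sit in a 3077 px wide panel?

13 columns

Each extra column adds 190 + 48 = 238 px.
(3077 + 48) / 238 = 13.13, so 13 columns fit.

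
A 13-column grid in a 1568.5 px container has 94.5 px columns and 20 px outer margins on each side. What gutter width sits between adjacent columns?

25 px

Subtract both margins: 1568.5 − 2·20 = 1528.5 px.
13·94.5 + 12g = 1528.5 → 12g = 300 → g = 25 px.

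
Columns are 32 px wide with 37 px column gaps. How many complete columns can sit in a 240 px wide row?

k columns need k·32 + (k−1)·37 = k·69 − 37.
k·69 − 37 ≤ 240 → k ≤ 277 / 69 ≈ 4.01, so k = 4.

4 columns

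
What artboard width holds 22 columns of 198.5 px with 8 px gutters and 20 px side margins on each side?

4575 px

Total width: 2·20 + 22·198.5 + 21·8 = 4575 px.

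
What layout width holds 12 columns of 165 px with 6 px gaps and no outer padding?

Layout = 12·165 + 11·6 = 1980 + 66 = 2046 px.

2046 px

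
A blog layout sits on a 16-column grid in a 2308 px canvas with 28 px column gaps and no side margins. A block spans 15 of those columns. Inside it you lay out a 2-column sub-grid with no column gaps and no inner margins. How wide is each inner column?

2308 − 15·28 = 1888; ÷16 gives c = 118 px.
Span of 15: 15·118 + 14·28 = 1770 + 392 = 2162 px.
2d = 2162 → d = 1081 px.

1081 px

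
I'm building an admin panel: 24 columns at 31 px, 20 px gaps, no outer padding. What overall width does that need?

1204 px

Total width: 24·31 + 23·20 = 1204 px.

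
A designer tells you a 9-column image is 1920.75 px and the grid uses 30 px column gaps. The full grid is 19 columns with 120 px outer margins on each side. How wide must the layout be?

4328.25 px

9c + 8·30 = 1920.75 → 9c = 1680.75 → c = 186.75 px.
Total width: 2·120 + 19·186.75 + 18·30 = 4328.25 px.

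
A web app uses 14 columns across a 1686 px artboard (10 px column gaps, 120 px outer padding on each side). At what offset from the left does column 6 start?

Content = 1686 − 2·120 = 1446 px.
14c + 13·10 = 1446 → 14c = 1316 → c = 94 px.
Before column 6: the margin + 5 columns + 5 column gaps.
Offset = 120 + 5·(94 + 10) = 120 + 520 = 640 px.

640 px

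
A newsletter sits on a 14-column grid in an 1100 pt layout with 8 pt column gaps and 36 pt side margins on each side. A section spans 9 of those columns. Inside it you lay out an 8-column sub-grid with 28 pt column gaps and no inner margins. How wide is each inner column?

57.75 pt

Outer content = 1100 − 2·36 = 1028 pt.
14c + 13·8 = 1028 → 14c = 924 → c = 66 pt.
Span of 9: 9·66 + 8·8 = 594 + 64 = 658 pt.
Subtracting 7 column gaps of 28 leaves 462 for 8 columns, so d = 57.75 pt.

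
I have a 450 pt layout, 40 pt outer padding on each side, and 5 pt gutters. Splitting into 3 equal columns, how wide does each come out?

120 pt

Content width = 450 − 2·40 = 370 pt.
370 − 2·5 = 360; ÷3 gives c = 120 pt.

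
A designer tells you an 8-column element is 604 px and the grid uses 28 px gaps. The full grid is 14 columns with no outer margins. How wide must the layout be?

8c + 7·28 = 604 → 8c = 408 → c = 51 px.
Total width: 14·51 + 13·28 = 1078 px.

1078 px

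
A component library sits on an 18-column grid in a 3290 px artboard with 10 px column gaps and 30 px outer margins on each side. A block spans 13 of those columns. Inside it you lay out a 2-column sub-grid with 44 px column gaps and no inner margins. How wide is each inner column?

1143 px

Inside the margins: 3290 − 60 = 3230 px.
3230 − 17·10 = 3060; ÷18 gives c = 170 px.
13-column span = 13·170 + 12·10 = 2330 px.
Subtracting 1 column gap of 44 leaves 2286 for 2 columns, so d = 1143 px.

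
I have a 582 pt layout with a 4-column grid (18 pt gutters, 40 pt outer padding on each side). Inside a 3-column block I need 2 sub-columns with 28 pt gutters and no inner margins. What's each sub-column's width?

Inside the margins: 582 − 80 = 502 pt.
502 − 3·18 = 448; ÷4 gives c = 112 pt.
3 columns plus 2 gutters: 336 + 36 = 372 pt.
Subtracting 1 gutter of 28 leaves 344 for 2 columns, so d = 172 pt.

172 pt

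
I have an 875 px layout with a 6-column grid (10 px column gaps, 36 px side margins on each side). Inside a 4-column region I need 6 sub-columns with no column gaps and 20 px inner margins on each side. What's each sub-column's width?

Outer content = 875 − 2·36 = 803 px.
803 − 5·10 = 753; ÷6 gives c = 125.5 px.
Span of 4: 4·125.5 + 3·10 = 502 + 30 = 532 px.
Inner content = 532 − 2·20 = 492 px.
492 / 6 = 82 px per column.

82 px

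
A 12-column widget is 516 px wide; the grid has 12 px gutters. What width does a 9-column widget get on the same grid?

12 columns + 11 gutters: 12c + 11·12 = 516.
12c = 516 − 132 = 384, so c = 32 px.
Span of 9: 9·32 + 8·12 = 288 + 96 = 384 px.

384 px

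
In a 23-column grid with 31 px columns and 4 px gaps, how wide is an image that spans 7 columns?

7-column span = 7·31 + 6·4 = 241 px.

241 px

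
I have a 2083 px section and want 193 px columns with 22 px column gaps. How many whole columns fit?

9 columns: 9·193 + 8·22 = 1913 px ≤ 2083.
10 columns: 2128 px > 2083. So 9.

9 columns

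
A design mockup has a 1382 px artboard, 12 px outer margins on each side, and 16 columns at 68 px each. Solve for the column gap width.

18 px

Inside the margins: 1382 − 24 = 1358 px.
Columns use 1088 px, leaving 270 px across 15 column gaps = 18 px each.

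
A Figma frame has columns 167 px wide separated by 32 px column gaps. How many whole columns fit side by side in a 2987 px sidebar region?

Each extra column adds 167 + 32 = 199 px.
(2987 + 32) / 199 = 15.17, so 15 columns fit.

15 columns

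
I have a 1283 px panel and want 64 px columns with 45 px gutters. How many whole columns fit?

Each extra column adds 64 + 45 = 109 px.
(1283 + 45) / 109 = 12.18, so 12 columns fit.

12 columns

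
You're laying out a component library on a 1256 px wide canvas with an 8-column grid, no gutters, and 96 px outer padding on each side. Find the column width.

Take off 192 px of margins, leaving 1064 px.
1064 / 8 = 133 px per column.

133 px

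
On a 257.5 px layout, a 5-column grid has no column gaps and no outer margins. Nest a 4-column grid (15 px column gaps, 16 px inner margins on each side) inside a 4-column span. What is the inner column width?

32.25 px

With no column gaps, each column is 257.5/5 = 51.5 px.
4-column span = 4·51.5 = 206 px.
Inner content = 206 − 2·16 = 174 px.
4d + 3·15 = 174 → 4d = 129 → d = 32.25 px.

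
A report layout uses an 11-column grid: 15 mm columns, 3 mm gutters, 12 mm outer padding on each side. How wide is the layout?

219 mm

Adding margins, columns and gutters: 24 + 165 + 30 = 219 mm.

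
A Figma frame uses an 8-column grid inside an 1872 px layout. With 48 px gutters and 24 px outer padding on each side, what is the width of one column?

Take off 48 px of margins, leaving 1824 px.
8c + 7·48 = 1824 → 8c = 1488 → c = 186 px.

186 px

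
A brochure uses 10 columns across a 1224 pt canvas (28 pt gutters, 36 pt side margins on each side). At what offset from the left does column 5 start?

Subtract both margins: 1224 − 2·36 = 1152 pt.
1152 − 9·28 = 900; ÷10 gives c = 90 pt.
Column 5 starts at margin + 4·(column + gutter) = 36 + 4·118 = 508 pt.

508 pt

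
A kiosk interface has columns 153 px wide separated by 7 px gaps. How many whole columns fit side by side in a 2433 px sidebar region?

k columns need k·153 + (k−1)·7 = k·160 − 7.
k·160 − 7 ≤ 2433 → k ≤ 2440 / 160 ≈ 15.25, so k = 15.

15 columns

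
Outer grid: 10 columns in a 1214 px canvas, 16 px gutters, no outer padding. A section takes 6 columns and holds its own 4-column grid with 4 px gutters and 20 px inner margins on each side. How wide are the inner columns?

167.5 px

10c + 9·16 = 1214 → 10c = 1070 → c = 107 px.
Span of 6: 6·107 + 5·16 = 642 + 80 = 722 px.
Inner content = 722 − 2·20 = 682 px.
4d + 3·4 = 682 → 4d = 670 → d = 167.5 px.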